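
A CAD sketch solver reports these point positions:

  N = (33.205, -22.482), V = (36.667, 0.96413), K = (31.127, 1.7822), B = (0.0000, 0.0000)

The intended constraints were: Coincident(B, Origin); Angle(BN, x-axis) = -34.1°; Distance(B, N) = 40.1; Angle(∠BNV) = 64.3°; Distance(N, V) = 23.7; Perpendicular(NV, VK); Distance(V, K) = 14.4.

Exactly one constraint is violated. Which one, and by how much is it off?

Distance(V, K) = 14.4 — off by 8.80.

B = (0.00, 0.00) ✓; BN at -34.10° ✓; |BN| = 40.10 ✓; ∠BNV = 64.30° ✓; |NV| = 23.70 ✓; ∠(NV, VK) = 90.00° ✓; |VK| = 5.600 ✗.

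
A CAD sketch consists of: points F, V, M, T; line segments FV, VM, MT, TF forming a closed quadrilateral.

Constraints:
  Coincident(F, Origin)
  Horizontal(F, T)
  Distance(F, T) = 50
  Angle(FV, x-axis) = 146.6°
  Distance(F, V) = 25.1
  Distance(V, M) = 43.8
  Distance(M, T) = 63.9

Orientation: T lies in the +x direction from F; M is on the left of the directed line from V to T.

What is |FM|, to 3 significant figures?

47.9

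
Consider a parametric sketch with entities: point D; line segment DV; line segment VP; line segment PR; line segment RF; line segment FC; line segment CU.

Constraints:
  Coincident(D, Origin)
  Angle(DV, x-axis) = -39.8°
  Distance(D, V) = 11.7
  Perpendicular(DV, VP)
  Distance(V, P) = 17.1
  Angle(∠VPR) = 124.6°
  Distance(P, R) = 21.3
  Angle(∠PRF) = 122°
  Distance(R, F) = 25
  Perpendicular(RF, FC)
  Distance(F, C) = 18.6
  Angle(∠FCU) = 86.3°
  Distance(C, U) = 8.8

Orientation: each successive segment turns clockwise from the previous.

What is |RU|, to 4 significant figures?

24.25

D is at the origin; DV runs at -39.8° with length 11.7, so V = (8.989, -7.489). DV is perpendicular to VP, so VP runs at -129.8°; with |VP| = 17.1, P = (-1.957, -20.63). ∠VPR = 124.6° gives PR at 174.8° from the x-axis; with |PR| = 21.3, R = (-23.17, -18.70). ∠PRF = 122.0° gives RF at 116.8° from the x-axis; with |RF| = 25.0, F = (-34.44, 3.618). RF is perpendicular to FC, so FC runs at 26.80°; with |FC| = 18.6, C = (-17.84, 12.00). ∠FCU = 86.3° gives CU at -66.90° from the x-axis; with |CU| = 8.8, U = (-14.39, 3.910). Then |RU| = |U − R| = 24.25.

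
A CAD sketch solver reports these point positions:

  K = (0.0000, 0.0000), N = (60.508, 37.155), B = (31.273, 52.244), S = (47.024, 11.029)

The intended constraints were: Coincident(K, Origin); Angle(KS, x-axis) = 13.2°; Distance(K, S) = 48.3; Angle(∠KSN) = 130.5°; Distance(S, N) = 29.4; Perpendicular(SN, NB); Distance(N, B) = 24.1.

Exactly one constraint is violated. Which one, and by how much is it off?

Distance(N, B) = 24.1 — off by 8.80.

K = (0.00, 0.00) ✓; KS at 13.20° ✓; |KS| = 48.30 ✓; ∠KSN = 130.5° ✓; |SN| = 29.40 ✓; ∠(SN, NB) = 90.00° ✓; |NB| = 32.90 ✗.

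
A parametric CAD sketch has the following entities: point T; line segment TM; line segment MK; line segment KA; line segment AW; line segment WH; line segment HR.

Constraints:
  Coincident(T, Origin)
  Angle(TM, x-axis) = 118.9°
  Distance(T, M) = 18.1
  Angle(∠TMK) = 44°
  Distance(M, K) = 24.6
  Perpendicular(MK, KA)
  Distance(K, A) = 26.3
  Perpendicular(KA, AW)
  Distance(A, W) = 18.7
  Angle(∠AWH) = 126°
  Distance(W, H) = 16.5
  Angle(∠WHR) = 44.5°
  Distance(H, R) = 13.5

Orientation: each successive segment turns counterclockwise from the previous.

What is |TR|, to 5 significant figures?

4.3666

∠AWH = 126.0° gives WH at 128.90° from the x-axis; with |WH| = 16.5, H = (4.7462, 16.139). ∠WHR = 44.5° gives HR at -95.600° from the x-axis; with |HR| = 13.5, R = (3.4288, 2.7038). Then |TR| = |R − T| = 4.3666.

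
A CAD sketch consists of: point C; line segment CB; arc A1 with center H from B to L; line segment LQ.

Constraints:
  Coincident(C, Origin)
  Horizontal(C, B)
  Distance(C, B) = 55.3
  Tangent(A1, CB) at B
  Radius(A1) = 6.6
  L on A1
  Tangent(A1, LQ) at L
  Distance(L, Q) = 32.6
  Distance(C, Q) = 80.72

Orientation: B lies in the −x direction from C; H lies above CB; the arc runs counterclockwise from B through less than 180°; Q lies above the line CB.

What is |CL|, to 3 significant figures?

51.7

C is at the origin; CB is horizontal with |CB| = 55.3 and B on the −x side, so B = (-55.3, 0.00). Since A1 is tangent to CB there, HB ⟂ CB, so H = B + (0, 6.6) = (-55.3, 6.60). Since HL ⟂ LQ (tangency), |HQ| = √(6.6² + 32.6²) = 33.3 regardless of where L sits on A1. So Q lies on both circle(C, 80.72) and circle(H, 33.3); the above-CB intersection is Q = (-72.8, 34.9). L is the foot of the tangent from Q: L = (-50.5, 11.1).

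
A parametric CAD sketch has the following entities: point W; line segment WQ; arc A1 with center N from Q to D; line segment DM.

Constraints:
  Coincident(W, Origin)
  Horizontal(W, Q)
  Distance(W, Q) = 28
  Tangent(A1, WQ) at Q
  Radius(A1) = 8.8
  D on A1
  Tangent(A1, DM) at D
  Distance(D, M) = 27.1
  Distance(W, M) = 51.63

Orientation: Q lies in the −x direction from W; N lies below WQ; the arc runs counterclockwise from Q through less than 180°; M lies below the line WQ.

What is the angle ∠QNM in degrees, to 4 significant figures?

161.1°

W is at the origin; WQ is horizontal with |WQ| = 28.0 and Q on the −x side, so Q = (-28.00, 0.000). Since A1 is tangent to WQ there, NQ ⟂ WQ, so N = Q + (0, -8.8) = (-28.00, -8.800). Since ND ⟂ DM (tangency), |NM| = √(8.8² + 27.1²) = 28.49 regardless of where D sits on A1. So M lies on both circle(W, 51.63) and circle(N, 28.49); the below-WQ intersection is M = (-37.25, -35.75). D is the foot of the tangent from M: D = (-36.80, -8.653).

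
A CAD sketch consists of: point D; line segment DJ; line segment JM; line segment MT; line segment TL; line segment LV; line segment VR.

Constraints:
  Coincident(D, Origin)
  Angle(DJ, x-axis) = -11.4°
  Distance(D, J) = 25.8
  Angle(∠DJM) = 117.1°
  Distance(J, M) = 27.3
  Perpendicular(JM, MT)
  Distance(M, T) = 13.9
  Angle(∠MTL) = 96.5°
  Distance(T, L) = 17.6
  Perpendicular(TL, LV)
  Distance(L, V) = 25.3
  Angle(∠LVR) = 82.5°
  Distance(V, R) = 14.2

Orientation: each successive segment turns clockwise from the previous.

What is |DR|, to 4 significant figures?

45.87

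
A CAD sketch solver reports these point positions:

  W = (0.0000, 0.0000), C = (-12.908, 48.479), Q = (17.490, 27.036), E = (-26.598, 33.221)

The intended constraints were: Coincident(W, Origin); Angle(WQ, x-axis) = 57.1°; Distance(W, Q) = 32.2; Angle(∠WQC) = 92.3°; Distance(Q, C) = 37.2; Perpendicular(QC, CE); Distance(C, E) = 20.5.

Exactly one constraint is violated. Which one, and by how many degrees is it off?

Perpendicular(QC, CE) — off by 6.70°.

W = (0.00, 0.00) ✓; WQ at 57.10° ✓; |WQ| = 32.20 ✓; ∠WQC = 92.30° ✓; |QC| = 37.20 ✓; ∠(QC, CE) = 83.30° ✗; |CE| = 20.50 ✓.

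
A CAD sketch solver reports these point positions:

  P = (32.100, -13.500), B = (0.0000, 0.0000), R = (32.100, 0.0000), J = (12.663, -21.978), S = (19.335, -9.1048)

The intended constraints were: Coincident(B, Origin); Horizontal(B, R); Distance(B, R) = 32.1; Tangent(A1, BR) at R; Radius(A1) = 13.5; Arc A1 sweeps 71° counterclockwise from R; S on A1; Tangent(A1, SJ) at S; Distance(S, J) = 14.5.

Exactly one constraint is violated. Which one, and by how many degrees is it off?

Tangent(A1, SJ) at S — off by 8.40°.

B = (0.00, 0.00) ✓; B.y = 0.00, R.y = 0.00 ✓; |BR| = 32.10 ✓; ∠(PR, RB) = 90.00° ✓; |PR| = 13.50 ✓; bearing(P→S) − bearing(P→R) = 71.00° ✓; |PS| = 13.50 ✓; ∠(PS, SJ) = 98.40° ✗; |SJ| = 14.50 ✓.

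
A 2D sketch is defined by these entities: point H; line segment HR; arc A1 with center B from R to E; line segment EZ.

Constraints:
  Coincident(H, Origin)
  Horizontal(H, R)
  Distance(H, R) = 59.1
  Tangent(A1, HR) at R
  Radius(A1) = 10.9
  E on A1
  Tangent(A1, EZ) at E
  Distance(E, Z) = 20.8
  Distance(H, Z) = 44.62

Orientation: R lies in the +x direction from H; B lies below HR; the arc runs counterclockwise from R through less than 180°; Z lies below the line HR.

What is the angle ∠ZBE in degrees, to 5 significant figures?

62.344°

Checks: |BE| = 10.90 ✓; ∠(BE, EZ) = 90.00° ✓; |EZ| = 20.80 ✓; |HZ| = 44.62 ✓.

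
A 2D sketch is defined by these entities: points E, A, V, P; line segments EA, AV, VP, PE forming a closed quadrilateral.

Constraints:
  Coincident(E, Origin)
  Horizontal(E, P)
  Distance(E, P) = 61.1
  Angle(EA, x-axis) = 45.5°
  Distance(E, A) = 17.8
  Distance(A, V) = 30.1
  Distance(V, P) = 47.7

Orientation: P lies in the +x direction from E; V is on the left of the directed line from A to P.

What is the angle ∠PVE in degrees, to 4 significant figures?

79.55°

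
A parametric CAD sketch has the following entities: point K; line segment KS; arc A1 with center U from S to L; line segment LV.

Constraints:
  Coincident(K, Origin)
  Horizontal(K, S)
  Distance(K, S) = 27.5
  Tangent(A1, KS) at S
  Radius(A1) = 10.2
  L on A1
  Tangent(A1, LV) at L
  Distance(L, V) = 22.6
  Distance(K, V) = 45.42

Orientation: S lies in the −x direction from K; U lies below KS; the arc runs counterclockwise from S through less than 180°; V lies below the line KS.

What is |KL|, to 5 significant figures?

39.530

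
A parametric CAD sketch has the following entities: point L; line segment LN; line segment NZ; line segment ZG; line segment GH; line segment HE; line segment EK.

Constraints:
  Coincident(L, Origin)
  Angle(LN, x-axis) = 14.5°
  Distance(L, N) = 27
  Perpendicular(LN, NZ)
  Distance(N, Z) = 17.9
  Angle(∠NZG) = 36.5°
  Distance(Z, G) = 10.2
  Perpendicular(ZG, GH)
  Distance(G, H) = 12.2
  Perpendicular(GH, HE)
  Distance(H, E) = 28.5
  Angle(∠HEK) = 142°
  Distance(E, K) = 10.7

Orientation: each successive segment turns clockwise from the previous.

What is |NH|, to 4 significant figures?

4.468

L is at the origin; LN runs at 14.5° with length 27.0, so N = (26.14, 6.760). The perpendicularity gives NZ at right angles to LN, so NZ runs at -75.50°; with |NZ| = 17.9, Z = (30.62, -10.57). ∠NZG = 36.5° gives ZG at 141.0° from the x-axis; with |ZG| = 10.2, G = (22.69, -4.151). ZG ⟂ GH, so GH runs at 51.00°; with |GH| = 12.2, H = (30.37, 5.331). Then |NH| = |H − N| = 4.468.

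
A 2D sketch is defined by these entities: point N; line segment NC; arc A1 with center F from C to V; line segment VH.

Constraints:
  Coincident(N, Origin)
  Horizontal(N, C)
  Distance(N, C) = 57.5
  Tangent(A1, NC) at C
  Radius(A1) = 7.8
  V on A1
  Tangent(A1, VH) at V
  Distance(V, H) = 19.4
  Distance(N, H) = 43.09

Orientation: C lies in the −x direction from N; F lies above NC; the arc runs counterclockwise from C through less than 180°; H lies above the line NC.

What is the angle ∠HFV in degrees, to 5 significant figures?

68.097°

Checks: N.y = 0.00, C.y = 0.00 ✓; |FV| = 7.800 ✓; ∠(FV, VH) = 90.00° ✓; |VH| = 19.40 ✓; |NH| = 43.09 ✓.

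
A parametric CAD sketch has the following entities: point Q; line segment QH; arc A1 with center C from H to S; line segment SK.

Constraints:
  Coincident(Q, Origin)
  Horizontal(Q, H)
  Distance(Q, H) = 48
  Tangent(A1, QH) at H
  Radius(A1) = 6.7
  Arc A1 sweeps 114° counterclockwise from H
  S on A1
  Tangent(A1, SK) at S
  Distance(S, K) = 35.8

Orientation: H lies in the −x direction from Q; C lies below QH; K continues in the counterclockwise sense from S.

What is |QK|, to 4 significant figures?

57.79

Q is at the origin; Q and H share the same y with |QH| = 48.0 and H on the −x side, so H = (-48.00, 0.000). A1 meets QH tangentially, so CH is at right angles to QH, so C = H + (0, -6.7) = (-48.00, -6.700). On A1, H sits at bearing 90° from C; a 114° counterclockwise sweep puts S at bearing 204°, so S = C + 6.7·(cos 204°, sin 204°) = (-54.12, -9.425). A1 meets SK tangentially, so CS is at right angles to SK, so SK runs along (−sin 204°, cos 204°); with |SK| = 35.8, K = (-39.56, -42.13). Then |QK| = |K − Q| = 57.79.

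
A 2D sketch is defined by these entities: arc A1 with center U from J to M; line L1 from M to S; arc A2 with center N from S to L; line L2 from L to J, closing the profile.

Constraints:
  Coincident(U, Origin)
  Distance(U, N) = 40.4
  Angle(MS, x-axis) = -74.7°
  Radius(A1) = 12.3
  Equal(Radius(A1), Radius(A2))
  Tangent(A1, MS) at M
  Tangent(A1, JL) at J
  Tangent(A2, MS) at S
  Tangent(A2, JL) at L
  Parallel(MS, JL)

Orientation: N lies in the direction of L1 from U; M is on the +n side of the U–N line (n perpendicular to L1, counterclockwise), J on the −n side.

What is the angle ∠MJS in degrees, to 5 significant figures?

58.662°

Tangency of A1 to both parallel lines with radius 12.3 puts M and J at U ± 12.3·n: M = (11.864, 3.2456), J = (-11.864, -3.2456). Equal radii place S and L the same way about N: S = N + 12.3·n = (22.525, -35.722), L = N − 12.3·n = (-1.2036, -42.214). Then cos ∠MJS = JM·JS / (|JM||JS|), giving 58.662°.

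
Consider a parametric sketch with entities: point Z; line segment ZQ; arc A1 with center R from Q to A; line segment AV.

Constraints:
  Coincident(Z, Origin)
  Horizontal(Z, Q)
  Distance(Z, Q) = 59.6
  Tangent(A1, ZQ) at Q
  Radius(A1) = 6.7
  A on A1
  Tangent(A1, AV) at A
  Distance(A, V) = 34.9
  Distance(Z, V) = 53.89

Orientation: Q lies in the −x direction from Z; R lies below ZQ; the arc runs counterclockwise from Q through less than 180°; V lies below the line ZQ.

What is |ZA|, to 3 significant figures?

65.4

Checks: ∠(RQ, QZ) = 90.00° ✓; |RQ| = 6.700 ✓; |RA| = 6.700 ✓; ∠(RA, AV) = 90.00° ✓; |AV| = 34.90 ✓; |ZV| = 53.89 ✓.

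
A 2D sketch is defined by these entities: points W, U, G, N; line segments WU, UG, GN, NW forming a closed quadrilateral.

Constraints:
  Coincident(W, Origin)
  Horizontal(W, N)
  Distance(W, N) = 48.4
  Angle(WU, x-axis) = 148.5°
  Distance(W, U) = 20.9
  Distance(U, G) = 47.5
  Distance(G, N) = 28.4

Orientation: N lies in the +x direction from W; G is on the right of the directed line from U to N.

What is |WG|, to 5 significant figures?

26.608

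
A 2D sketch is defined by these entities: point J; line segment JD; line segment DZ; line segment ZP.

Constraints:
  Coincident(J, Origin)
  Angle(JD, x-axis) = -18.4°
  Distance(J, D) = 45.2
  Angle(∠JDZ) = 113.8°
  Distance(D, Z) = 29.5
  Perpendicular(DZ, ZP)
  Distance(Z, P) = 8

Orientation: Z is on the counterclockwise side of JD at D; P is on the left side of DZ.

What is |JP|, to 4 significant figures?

58.24

J is at the origin; JD runs at -18.4° with length 45.2, so D = 45.2·(cos -18.4°, sin -18.4°) = (42.89, -14.27). ∠JDZ = 113.8°, so DZ runs at -18.4° + (180° − 113.8°) = 47.80° from the x-axis; with |DZ| = 29.5, Z = D + 29.5·(cos 47.80°, sin 47.80°) = (62.70, 7.586). DZ is perpendicular to ZP; with |ZP| = 8.0 on the left of DZ, P = Z + 8.0·(-0.7408, 0.6717) = (56.78, 12.96). Then |JP| = |P − J| = 58.24.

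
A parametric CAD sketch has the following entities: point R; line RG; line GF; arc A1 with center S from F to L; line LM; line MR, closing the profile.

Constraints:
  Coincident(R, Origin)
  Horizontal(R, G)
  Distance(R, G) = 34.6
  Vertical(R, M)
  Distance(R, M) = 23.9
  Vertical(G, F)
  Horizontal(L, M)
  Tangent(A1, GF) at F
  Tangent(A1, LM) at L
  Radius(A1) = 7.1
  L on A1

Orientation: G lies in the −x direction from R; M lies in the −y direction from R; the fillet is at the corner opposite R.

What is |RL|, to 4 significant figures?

36.43

R is at the origin; R and G share the same y with |RG| = 34.6 and G on the −x side, so G = (-34.60, 0.000). RM is vertical with |RM| = 23.9 and M on the −y side, so M = (0.000, -23.90). The virtual corner opposite R is at (-34.60, -23.90). A1 meets GF tangentially, so SF is at right angles to GF and since A1 is tangent to LM there, SL ⟂ LM, with radius 7.1, so the center S sits 7.1 in from both sides at S = (-27.50, -16.80). That places the tangent points at F = (-34.60, -16.80) on GF and L = (-27.50, -23.90) on LM. Then |RL| = |L − R| = 36.43.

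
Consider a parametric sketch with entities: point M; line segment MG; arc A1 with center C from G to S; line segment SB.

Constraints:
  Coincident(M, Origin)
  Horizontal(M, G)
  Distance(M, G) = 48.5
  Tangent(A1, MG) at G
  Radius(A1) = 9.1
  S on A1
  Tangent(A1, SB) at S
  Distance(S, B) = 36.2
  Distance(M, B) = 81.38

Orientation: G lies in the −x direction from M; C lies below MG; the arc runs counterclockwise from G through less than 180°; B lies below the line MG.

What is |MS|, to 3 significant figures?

57.0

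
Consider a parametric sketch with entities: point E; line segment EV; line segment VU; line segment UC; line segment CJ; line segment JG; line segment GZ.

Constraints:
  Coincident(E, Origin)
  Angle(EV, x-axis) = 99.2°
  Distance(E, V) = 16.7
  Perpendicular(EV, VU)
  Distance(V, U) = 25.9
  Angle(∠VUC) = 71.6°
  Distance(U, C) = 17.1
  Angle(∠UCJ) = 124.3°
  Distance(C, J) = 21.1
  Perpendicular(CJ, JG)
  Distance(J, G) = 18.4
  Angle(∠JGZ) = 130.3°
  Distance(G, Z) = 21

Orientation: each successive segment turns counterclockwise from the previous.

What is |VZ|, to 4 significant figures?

14.82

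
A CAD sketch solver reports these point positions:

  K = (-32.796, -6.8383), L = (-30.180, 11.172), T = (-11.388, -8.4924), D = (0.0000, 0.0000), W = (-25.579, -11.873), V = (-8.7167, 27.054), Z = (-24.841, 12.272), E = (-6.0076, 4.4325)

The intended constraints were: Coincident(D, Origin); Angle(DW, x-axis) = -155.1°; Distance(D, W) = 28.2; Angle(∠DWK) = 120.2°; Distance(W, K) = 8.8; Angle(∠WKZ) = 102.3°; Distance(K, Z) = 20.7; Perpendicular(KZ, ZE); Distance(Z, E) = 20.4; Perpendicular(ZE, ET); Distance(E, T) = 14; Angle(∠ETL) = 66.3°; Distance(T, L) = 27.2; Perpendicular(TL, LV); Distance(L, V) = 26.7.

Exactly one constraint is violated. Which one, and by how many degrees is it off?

Perpendicular(TL, LV) — off by 7.20°.

D = (0.00, 0.00) ✓; DW at -155.1° ✓; |DW| = 28.20 ✓; ∠DWK = 120.2° ✓; |WK| = 8.800 ✓; ∠WKZ = 102.3° ✓; |KZ| = 20.70 ✓; ∠(KZ, ZE) = 90.00° ✓; |ZE| = 20.40 ✓; ∠(ZE, ET) = 90.00° ✓; |ET| = 14.00 ✓; ∠ETL = 66.30° ✓; |TL| = 27.20 ✓; ∠(TL, LV) = 97.20° ✗; |LV| = 26.70 ✓.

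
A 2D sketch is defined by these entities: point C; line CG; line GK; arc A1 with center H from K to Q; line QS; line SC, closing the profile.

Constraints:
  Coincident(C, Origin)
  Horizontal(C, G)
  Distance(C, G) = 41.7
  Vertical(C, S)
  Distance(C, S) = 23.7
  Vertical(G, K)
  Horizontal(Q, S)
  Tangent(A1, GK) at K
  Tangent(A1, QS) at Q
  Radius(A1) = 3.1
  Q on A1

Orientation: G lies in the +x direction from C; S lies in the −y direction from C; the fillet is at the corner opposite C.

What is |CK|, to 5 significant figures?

46.511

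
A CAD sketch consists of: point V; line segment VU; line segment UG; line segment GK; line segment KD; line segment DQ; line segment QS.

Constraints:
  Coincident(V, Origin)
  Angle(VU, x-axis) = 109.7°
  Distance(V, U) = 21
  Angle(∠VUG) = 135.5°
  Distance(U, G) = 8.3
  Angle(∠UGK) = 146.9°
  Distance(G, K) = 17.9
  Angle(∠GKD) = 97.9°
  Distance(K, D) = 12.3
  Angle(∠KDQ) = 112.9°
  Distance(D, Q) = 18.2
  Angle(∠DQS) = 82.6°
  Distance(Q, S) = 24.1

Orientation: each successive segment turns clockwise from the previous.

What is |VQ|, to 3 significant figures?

15.8

V is at the origin; VU runs at 109.7° with length 21.0, so U = (-7.08, 19.8). ∠VUG = 135.5° gives UG at 65.2° from the x-axis; with |UG| = 8.3, G = (-3.60, 27.3). ∠UGK = 146.9° gives GK at 32.1° from the x-axis; with |GK| = 17.9, K = (11.6, 36.8). ∠GKD = 97.9° gives KD at -50.0° from the x-axis; with |KD| = 12.3, D = (19.5, 27.4). ∠KDQ = 112.9° gives DQ at -117° from the x-axis; with |DQ| = 18.2, Q = (11.2, 11.2). Then |VQ| = |Q − V| = 15.8.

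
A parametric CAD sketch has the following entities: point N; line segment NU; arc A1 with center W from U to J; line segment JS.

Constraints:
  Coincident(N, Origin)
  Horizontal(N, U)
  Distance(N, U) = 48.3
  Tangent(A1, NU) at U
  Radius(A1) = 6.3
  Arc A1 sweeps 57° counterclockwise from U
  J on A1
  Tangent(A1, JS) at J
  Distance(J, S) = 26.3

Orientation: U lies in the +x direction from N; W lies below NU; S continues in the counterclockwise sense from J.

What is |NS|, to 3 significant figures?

38.0

N is at the origin; NU is horizontal with |NU| = 48.3 and U on the +x side, so U = (48.3, 0.00). Since A1 is tangent to NU there, WU ⟂ NU, so W = U + (0, -6.3) = (48.3, -6.30). On A1, U sits at bearing 90° from W; a 57° counterclockwise sweep puts J at bearing 147°, so J = W + 6.3·(cos 147°, sin 147°) = (43.0, -2.87). The tangent condition forces WJ to be normal to JS, so JS runs along (−sin 147°, cos 147°); with |JS| = 26.3, S = (28.7, -24.9). Then |NS| = |S − N| = 38.0.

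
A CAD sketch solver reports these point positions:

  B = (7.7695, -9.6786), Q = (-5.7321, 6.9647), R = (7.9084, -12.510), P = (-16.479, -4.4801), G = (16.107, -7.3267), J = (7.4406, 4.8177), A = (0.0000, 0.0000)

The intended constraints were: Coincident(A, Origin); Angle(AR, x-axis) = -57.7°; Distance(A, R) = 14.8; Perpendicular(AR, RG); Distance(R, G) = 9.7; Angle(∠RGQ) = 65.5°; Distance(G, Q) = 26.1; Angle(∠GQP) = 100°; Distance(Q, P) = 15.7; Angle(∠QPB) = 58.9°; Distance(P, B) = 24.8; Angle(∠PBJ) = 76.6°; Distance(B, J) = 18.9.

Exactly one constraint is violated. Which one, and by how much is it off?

Distance(B, J) = 18.9 — off by 4.40.

A = (0.00, 0.00) ✓; AR at -57.70° ✓; |AR| = 14.80 ✓; ∠(AR, RG) = 90.00° ✓; |RG| = 9.700 ✓; ∠RGQ = 65.50° ✓; |GQ| = 26.10 ✓; ∠GQP = 100.0° ✓; |QP| = 15.70 ✓; ∠QPB = 58.90° ✓; |PB| = 24.80 ✓; ∠PBJ = 76.60° ✓; |BJ| = 14.50 ✗.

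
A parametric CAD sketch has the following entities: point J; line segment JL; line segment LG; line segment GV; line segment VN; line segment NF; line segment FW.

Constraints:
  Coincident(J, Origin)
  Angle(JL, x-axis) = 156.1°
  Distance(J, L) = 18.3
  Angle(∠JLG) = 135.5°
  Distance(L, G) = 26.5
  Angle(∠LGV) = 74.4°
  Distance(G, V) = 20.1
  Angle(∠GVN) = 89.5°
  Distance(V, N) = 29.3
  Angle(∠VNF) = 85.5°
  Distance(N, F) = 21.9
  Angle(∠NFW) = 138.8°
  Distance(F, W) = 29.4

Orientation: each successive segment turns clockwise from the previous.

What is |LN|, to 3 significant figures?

13.3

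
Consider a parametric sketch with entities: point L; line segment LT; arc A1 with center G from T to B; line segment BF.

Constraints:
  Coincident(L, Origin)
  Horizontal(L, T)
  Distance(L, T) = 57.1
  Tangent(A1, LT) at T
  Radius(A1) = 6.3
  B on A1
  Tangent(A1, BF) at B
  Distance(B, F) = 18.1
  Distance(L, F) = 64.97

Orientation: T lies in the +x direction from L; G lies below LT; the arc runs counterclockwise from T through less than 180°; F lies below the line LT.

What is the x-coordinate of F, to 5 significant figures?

59.856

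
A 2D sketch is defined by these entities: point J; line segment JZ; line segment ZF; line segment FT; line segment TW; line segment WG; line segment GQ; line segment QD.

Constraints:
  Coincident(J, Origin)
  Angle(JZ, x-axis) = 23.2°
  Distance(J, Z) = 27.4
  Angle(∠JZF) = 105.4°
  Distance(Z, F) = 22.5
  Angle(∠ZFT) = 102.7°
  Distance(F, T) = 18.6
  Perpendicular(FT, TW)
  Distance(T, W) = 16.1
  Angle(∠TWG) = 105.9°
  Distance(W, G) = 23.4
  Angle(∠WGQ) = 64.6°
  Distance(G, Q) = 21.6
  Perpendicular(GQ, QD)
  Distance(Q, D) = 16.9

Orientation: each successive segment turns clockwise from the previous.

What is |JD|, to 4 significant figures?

30.99

J is at the origin; JZ runs at 23.2° with length 27.4, so Z = (25.18, 10.79). ∠JZF = 105.4° gives ZF at -51.40° from the x-axis; with |ZF| = 22.5, F = (39.22, -6.790). ∠ZFT = 102.7° gives FT at -128.7° from the x-axis; with |FT| = 18.6, T = (27.59, -21.31). FT ⟂ TW, so TW runs at 141.3°; with |TW| = 16.1, W = (15.03, -11.24). ∠TWG = 105.9° gives WG at 67.20° from the x-axis; with |WG| = 23.4, G = (24.10, 10.33). ∠WGQ = 64.6° gives GQ at -48.20° from the x-axis; with |GQ| = 21.6, Q = (38.49, -5.770). GQ is perpendicular to QD, so QD runs at -138.2°; with |QD| = 16.9, D = (25.89, -17.03). Then |JD| = |D − J| = 30.99.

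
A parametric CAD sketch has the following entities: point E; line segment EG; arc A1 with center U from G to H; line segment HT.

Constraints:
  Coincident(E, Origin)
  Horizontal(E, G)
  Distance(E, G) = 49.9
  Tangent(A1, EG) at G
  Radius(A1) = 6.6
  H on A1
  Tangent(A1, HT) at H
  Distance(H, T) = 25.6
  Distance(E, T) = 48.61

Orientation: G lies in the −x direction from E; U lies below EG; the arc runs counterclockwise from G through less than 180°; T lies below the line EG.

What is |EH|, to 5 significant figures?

55.955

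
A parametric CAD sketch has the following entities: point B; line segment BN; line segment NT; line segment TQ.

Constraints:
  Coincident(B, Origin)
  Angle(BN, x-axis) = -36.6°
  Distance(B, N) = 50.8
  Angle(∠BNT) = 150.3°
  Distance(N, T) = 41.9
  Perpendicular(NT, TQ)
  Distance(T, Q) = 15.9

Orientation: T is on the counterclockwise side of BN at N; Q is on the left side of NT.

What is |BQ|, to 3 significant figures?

86.5

B is at the origin; BN runs at -36.6° with length 50.8, so N = 50.8·(cos -36.6°, sin -36.6°) = (40.8, -30.3). ∠BNT = 150.3°, so NT runs at -36.6° + (180° − 150.3°) = -6.90° from the x-axis; with |NT| = 41.9, T = N + 41.9·(cos -6.90°, sin -6.90°) = (82.4, -35.3). The perpendicularity gives TQ at right angles to NT; with |TQ| = 15.9 on the left of NT, Q = T + 15.9·(0.120, 0.993) = (84.3, -19.5). Then |BQ| = |Q − B| = 86.5.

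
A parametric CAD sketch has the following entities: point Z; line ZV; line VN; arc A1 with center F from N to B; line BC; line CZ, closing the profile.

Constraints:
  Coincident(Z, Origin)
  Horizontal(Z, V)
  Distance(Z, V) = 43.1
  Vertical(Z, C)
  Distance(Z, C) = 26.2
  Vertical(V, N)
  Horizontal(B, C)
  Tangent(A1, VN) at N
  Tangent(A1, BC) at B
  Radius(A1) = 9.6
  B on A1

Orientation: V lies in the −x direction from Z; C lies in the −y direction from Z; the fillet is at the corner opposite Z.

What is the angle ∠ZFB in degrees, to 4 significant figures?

116.4°

Z is at the origin; ZV is horizontal with |ZV| = 43.1 and V on the −x side, so V = (-43.10, 0.000). Z and C share the same x with |ZC| = 26.2 and C on the −y side, so C = (0.000, -26.20). The virtual corner opposite Z is at (-43.10, -26.20). A1 meets VN tangentially, so FN is at right angles to VN and A1 meets BC tangentially, so FB is at right angles to BC, with radius 9.6, so the center F sits 9.6 in from both sides at F = (-33.50, -16.60). That places the tangent points at N = (-43.10, -16.60) on VN and B = (-33.50, -26.20) on BC. Then cos ∠ZFB = FZ·FB / (|FZ||FB|), giving 116.4°.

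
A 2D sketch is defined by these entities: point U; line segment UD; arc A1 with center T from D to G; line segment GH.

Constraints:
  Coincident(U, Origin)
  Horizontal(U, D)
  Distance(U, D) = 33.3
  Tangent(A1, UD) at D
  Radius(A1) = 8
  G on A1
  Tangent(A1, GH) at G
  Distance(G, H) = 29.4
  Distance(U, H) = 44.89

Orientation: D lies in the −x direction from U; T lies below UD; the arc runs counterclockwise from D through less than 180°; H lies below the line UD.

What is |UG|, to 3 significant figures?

41.9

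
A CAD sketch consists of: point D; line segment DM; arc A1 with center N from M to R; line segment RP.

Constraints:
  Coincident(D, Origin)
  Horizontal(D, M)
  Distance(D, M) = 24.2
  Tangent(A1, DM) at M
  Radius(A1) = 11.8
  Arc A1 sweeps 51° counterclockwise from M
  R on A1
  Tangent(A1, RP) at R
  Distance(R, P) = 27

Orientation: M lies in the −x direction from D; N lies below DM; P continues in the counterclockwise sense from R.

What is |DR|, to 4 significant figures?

33.66

D is at the origin; DM is horizontal with |DM| = 24.2 and M on the −x side, so M = (-24.20, 0.000). Tangency of A1 to DM means the radius NM is perpendicular to DM, so N = M + (0, -11.8) = (-24.20, -11.80). On A1, M sits at bearing 90° from N; a 51° counterclockwise sweep puts R at bearing 141°, so R = N + 11.8·(cos 141°, sin 141°) = (-33.37, -4.374). Then |DR| = |R − D| = 33.66.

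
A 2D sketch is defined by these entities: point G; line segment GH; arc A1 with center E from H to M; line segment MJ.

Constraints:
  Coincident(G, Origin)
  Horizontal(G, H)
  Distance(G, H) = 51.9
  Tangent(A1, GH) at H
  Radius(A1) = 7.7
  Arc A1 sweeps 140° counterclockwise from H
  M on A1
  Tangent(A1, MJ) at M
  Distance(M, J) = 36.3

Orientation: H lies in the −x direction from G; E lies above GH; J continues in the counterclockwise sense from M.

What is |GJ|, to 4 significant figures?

83.38

On A1, H sits at bearing -90° from E; a 140° counterclockwise sweep puts M at bearing 50°, so M = E + 7.7·(cos 50°, sin 50°) = (-46.95, 13.60). Tangency of A1 to MJ means the radius EM is perpendicular to MJ, so MJ runs along (−sin 50°, cos 50°); with |MJ| = 36.3, J = (-74.76, 36.93). Then |GJ| = |J − G| = 83.38.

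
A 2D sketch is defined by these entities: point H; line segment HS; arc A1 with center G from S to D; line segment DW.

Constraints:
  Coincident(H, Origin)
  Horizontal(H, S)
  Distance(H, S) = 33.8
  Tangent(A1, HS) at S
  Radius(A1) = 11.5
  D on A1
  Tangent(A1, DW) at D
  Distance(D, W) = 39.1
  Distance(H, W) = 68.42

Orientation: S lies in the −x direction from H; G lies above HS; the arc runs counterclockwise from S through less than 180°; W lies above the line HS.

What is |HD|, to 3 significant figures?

30.3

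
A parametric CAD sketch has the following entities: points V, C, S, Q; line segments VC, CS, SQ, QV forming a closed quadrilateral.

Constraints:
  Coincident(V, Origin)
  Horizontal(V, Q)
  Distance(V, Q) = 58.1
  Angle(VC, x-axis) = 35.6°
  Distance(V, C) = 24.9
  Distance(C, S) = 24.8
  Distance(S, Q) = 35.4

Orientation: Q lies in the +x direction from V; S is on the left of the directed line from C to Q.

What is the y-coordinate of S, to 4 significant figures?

30.12

Checks: |CS| = 24.80 ✓; |SQ| = 35.40 ✓.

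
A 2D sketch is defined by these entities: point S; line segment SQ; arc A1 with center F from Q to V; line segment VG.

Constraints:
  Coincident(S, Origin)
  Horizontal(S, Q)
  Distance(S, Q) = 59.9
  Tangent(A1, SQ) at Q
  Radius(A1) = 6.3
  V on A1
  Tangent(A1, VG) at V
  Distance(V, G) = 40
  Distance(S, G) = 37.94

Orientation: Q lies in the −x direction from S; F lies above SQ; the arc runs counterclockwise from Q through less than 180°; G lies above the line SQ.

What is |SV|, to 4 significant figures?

55.77

Checks: |FV| = 6.300 ✓; ∠(FV, VG) = 90.00° ✓; |VG| = 40.00 ✓; |SG| = 37.94 ✓.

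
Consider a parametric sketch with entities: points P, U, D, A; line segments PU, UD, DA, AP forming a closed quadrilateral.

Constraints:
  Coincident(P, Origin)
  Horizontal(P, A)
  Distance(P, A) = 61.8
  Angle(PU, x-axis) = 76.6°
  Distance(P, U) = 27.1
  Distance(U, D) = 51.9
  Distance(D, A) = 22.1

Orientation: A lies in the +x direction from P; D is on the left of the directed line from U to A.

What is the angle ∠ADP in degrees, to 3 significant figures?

79.4°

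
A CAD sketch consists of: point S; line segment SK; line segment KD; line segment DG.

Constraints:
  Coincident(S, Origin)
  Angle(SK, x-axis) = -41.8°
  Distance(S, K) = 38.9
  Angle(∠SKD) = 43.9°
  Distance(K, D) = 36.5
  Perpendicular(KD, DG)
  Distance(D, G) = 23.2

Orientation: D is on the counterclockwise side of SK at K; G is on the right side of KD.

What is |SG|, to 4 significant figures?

50.88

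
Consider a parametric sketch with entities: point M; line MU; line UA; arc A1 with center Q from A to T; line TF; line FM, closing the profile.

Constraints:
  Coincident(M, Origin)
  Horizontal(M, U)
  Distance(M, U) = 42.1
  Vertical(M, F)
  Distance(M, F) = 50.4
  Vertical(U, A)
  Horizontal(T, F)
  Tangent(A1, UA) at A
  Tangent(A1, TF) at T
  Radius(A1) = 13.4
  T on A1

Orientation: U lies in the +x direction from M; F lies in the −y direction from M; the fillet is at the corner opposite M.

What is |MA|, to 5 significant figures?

56.048

The virtual corner opposite M is at (42.100, -50.400). Since A1 is tangent to UA there, QA ⟂ UA and the tangent condition forces QT to be normal to TF, with radius 13.4, so the center Q sits 13.4 in from both sides at Q = (28.700, -37.000). That places the tangent points at A = (42.100, -37.000) on UA and T = (28.700, -50.400) on TF. Then |MA| = |A − M| = 56.048.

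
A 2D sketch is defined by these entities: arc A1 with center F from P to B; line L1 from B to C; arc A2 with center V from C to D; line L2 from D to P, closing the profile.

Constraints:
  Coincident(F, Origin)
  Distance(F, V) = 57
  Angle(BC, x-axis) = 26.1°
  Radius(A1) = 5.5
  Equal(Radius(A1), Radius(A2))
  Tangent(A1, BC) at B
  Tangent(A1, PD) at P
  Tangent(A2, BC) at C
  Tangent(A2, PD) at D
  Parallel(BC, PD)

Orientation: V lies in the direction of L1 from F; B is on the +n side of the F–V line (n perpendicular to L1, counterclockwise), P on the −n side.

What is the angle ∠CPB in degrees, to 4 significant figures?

79.08°

The slot axis is L1's direction at 26.1°, so u = (cos 26.1°, sin 26.1°) = (0.8980, 0.4399) and n = (−sin 26.1°, cos 26.1°) = (-0.4399, 0.8980). F is at the origin and V lies 57.0 along u from F, so V = 57.0·u = (51.19, 25.08). Tangency of A1 to both parallel lines with radius 5.5 puts B and P at F ± 5.5·n: B = (-2.420, 4.939), P = (2.420, -4.939). Equal radii place C and D the same way about V: C = V + 5.5·n = (48.77, 30.02), D = V − 5.5·n = (53.61, 20.14). Then cos ∠CPB = PC·PB / (|PC||PB|), giving 79.08°.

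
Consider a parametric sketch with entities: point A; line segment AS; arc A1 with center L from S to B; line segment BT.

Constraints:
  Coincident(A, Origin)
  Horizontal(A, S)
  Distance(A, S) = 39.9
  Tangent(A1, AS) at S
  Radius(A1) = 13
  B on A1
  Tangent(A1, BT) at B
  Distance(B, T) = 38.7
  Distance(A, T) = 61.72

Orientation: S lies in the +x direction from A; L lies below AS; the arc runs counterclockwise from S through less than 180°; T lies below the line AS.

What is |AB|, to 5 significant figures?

30.674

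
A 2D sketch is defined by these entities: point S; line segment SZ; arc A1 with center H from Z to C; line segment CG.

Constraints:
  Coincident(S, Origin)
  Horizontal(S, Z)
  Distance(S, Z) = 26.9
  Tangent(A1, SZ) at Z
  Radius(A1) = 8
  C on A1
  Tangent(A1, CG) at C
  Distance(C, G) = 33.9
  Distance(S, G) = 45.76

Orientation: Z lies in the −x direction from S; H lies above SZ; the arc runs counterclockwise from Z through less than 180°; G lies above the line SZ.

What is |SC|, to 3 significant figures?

20.5

Checks: S = (0.00, 0.00) ✓; |HC| = 8.000 ✓; ∠(HC, CG) = 90.00° ✓; |CG| = 33.90 ✓; |SG| = 45.76 ✓.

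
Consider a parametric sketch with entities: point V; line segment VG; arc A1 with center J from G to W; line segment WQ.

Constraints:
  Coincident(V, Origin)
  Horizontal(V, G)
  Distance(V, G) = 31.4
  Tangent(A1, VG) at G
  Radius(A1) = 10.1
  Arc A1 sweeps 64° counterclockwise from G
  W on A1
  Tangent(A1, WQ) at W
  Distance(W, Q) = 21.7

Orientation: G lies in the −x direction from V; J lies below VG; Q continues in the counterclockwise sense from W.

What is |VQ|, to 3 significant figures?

56.0

V is at the origin; V and G share the same y with |VG| = 31.4 and G on the −x side, so G = (-31.4, 0.00). Tangency of A1 to VG means the radius JG is perpendicular to VG, so J = G + (0, -10.1) = (-31.4, -10.1). On A1, G sits at bearing 90° from J; a 64° counterclockwise sweep puts W at bearing 154°, so W = J + 10.1·(cos 154°, sin 154°) = (-40.5, -5.67). A1 meets WQ tangentially, so JW is at right angles to WQ, so WQ runs along (−sin 154°, cos 154°); with |WQ| = 21.7, Q = (-50.0, -25.2). Then |VQ| = |Q − V| = 56.0.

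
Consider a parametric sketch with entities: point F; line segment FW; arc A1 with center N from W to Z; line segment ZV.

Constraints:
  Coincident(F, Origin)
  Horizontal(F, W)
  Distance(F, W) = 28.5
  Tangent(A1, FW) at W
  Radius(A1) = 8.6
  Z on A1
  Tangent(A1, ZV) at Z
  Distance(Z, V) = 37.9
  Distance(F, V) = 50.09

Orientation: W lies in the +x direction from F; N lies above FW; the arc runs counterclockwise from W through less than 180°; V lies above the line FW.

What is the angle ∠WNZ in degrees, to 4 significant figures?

116.8°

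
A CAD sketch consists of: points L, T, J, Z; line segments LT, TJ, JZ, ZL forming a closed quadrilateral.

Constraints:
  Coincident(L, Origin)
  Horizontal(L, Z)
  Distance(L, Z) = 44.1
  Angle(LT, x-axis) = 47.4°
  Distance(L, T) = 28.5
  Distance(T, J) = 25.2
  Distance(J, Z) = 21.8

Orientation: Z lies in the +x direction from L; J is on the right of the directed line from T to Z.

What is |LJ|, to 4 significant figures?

23.02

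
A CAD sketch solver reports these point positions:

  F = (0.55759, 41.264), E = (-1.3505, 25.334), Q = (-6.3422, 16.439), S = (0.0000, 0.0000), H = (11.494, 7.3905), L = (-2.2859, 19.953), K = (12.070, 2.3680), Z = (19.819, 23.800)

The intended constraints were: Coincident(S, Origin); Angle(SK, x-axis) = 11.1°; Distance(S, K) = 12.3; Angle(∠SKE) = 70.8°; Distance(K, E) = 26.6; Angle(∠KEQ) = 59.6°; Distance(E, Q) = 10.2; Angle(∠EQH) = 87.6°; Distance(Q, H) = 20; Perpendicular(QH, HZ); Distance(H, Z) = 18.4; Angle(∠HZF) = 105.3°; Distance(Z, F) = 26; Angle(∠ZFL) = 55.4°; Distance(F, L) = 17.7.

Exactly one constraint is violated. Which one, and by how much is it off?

Distance(F, L) = 17.7 — off by 3.80.

S = (0.00, 0.00) ✓; SK at 11.10° ✓; |SK| = 12.30 ✓; ∠SKE = 70.80° ✓; |KE| = 26.60 ✓; ∠KEQ = 59.60° ✓; |EQ| = 10.20 ✓; ∠EQH = 87.60° ✓; |QH| = 20.00 ✓; ∠(QH, HZ) = 90.00° ✓; |HZ| = 18.40 ✓; ∠HZF = 105.3° ✓; |ZF| = 26.00 ✓; ∠ZFL = 55.40° ✓; |FL| = 21.50 ✗.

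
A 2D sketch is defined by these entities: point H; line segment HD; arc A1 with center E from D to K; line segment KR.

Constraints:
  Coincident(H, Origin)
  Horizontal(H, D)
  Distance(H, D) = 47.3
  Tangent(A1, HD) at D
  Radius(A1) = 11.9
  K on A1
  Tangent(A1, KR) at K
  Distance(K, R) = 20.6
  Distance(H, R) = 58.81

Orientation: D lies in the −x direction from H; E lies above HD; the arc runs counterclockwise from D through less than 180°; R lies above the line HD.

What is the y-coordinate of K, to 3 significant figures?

17.6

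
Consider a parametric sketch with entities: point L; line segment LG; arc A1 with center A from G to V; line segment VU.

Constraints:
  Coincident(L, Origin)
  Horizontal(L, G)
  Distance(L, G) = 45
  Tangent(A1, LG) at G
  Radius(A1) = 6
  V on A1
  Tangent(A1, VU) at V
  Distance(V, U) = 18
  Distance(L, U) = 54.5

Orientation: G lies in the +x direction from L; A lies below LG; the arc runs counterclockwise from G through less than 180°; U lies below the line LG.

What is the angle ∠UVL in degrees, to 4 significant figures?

132.1°

Checks: |AV| = 6.000 ✓; ∠(AV, VU) = 90.00° ✓; |VU| = 18.00 ✓; |LU| = 54.50 ✓.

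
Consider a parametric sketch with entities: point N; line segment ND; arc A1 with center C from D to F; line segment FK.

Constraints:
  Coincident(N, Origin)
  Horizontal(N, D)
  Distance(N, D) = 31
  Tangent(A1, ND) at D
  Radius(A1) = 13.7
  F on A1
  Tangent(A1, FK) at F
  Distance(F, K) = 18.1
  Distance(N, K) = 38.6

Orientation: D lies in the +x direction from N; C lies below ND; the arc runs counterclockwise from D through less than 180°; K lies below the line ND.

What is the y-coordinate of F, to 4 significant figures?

-15.32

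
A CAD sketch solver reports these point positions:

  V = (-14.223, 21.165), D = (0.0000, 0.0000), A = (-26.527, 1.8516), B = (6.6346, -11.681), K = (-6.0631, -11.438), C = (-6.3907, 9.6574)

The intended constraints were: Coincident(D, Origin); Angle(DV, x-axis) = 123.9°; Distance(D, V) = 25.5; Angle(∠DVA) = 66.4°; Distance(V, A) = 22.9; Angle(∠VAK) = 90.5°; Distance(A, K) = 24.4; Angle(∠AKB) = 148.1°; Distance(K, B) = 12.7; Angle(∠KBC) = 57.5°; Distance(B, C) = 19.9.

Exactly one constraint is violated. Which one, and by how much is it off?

Distance(B, C) = 19.9 — off by 5.10.

D = (0.00, 0.00) ✓; DV at 123.9° ✓; |DV| = 25.50 ✓; ∠DVA = 66.40° ✓; |VA| = 22.90 ✓; ∠VAK = 90.50° ✓; |AK| = 24.40 ✓; ∠AKB = 148.1° ✓; |KB| = 12.70 ✓; ∠KBC = 57.50° ✓; |BC| = 25.00 ✗.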